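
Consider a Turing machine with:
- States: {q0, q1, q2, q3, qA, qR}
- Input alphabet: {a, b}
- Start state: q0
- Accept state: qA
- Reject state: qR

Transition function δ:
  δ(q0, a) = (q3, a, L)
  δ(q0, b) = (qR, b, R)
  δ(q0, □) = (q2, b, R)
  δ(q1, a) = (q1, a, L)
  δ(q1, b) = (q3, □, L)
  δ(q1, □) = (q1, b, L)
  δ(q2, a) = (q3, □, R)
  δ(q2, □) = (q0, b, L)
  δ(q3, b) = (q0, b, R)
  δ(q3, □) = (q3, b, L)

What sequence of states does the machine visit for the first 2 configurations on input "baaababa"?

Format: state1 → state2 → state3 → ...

Execution trace:
Initial: [q0]baaababa
Step 1: δ(q0, b) = (qR, b, R) → b[qR]aaababa

The machine reaches the reject state qR and halts.

State sequence: q0 → qR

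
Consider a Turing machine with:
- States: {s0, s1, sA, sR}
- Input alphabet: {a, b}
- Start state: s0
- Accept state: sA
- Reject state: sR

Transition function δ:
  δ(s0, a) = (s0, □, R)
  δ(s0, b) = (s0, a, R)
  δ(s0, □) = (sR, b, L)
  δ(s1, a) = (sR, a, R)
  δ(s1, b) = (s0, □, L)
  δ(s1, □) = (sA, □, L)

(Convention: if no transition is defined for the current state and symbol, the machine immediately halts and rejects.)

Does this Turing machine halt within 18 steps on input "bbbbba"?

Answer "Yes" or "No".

Execution trace:
Initial: [s0]bbbbba
Step 1: δ(s0, b) = (s0, a, R) → a[s0]bbbba
Step 2: δ(s0, b) = (s0, a, R) → aa[s0]bbba
Step 3: δ(s0, b) = (s0, a, R) → aaa[s0]bba
Step 4: δ(s0, b) = (s0, a, R) → aaaa[s0]ba
Step 5: δ(s0, b) = (s0, a, R) → aaaaa[s0]a
Step 6: δ(s0, a) = (s0, □, R) → aaaaa□[s0]□
Step 7: δ(s0, □) = (sR, b, L) → aaaaa[sR]□b

The machine reaches the reject state sR and halts.
The machine halted after 7 steps (within the 18-step bound).

Answer: Yes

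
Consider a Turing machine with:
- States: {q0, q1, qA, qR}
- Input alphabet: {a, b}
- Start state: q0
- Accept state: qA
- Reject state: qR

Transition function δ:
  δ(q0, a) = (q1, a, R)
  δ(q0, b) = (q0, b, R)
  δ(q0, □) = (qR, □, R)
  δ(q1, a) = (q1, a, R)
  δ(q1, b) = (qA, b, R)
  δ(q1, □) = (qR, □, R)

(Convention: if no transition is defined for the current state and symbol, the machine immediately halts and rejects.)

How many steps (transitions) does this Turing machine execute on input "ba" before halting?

Execution trace:
Initial: [q0]ba
Step 1: δ(q0, b) = (q0, b, R) → b[q0]a
Step 2: δ(q0, a) = (q1, a, R) → ba[q1]□
Step 3: δ(q1, □) = (qR, □, R) → ba□[qR]□

The machine reaches the reject state qR and halts.

The machine executed 3 steps before halting.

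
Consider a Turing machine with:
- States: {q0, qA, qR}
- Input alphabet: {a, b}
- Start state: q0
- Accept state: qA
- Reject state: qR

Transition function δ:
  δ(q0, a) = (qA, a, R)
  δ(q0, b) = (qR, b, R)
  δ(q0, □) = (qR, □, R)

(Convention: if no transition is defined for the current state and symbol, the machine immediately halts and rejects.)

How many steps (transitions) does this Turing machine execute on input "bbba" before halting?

Execution trace:
Initial: [q0]bbba
Step 1: δ(q0, b) = (qR, b, R) → b[qR]bba

The machine reaches the reject state qR and halts.

The machine executed 1 step before halting.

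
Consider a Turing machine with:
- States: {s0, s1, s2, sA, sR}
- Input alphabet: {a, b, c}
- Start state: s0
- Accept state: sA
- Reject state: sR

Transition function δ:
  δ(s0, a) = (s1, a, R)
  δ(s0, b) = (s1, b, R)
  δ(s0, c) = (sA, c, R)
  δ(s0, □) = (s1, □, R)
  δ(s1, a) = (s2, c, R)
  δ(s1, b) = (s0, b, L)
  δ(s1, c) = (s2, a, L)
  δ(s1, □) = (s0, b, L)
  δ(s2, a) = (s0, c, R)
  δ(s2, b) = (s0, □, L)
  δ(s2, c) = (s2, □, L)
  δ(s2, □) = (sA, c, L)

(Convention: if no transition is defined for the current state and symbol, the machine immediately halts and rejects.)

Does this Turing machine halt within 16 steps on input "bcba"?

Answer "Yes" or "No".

Execution trace:
Initial: [s0]bcba
Step 1: δ(s0, b) = (s1, b, R) → b[s1]cba
Step 2: δ(s1, c) = (s2, a, L) → [s2]baba
Step 3: δ(s2, b) = (s0, □, L) → [s0]□□aba
Step 4: δ(s0, □) = (s1, □, R) → □[s1]□aba
Step 5: δ(s1, □) = (s0, b, L) → [s0]□baba
Step 6: δ(s0, □) = (s1, □, R) → □[s1]baba
Step 7: δ(s1, b) = (s0, b, L) → [s0]□baba
Step 8: δ(s0, □) = (s1, □, R) → □[s1]baba
Step 9: δ(s1, b) = (s0, b, L) → [s0]□baba
Step 10: δ(s0, □) = (s1, □, R) → □[s1]baba
Step 11: δ(s1, b) = (s0, b, L) → [s0]□baba
Step 12: δ(s0, □) = (s1, □, R) → □[s1]baba
Step 13: δ(s1, b) = (s0, b, L) → [s0]□baba
Step 14: δ(s0, □) = (s1, □, R) → □[s1]baba
Step 15: δ(s1, b) = (s0, b, L) → [s0]□baba
Step 16: δ(s0, □) = (s1, □, R) → □[s1]baba

The machine has not reached a halting state after 16 steps.
The machine did not halt within the 16-step bound.

Answer: No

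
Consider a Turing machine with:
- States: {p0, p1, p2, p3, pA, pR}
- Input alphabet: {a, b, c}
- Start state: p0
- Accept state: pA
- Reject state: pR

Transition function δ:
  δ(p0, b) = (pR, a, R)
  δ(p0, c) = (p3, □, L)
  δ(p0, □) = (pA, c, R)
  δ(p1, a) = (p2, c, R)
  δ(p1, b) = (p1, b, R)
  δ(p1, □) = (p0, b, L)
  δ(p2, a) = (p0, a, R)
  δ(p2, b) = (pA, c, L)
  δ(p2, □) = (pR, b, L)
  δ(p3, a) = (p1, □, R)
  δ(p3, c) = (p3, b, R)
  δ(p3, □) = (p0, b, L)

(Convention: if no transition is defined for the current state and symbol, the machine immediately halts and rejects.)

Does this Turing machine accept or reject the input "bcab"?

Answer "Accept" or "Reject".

Execution trace:
Initial: [p0]bcab
Step 1: δ(p0, b) = (pR, a, R) → a[pR]cab

The machine reaches the reject state pR and halts.

Answer: Reject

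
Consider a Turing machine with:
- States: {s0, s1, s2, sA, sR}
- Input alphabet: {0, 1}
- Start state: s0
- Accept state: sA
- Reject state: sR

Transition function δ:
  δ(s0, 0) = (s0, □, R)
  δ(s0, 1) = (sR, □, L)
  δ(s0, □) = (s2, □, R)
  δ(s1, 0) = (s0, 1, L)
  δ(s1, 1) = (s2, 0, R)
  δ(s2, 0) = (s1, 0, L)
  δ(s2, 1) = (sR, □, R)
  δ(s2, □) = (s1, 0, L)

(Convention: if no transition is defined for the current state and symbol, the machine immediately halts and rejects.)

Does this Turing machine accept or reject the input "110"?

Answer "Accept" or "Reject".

Execution trace:
Initial: [s0]110
Step 1: δ(s0, 1) = (sR, □, L) → [sR]□□10

The machine reaches the reject state sR and halts.

Answer: Reject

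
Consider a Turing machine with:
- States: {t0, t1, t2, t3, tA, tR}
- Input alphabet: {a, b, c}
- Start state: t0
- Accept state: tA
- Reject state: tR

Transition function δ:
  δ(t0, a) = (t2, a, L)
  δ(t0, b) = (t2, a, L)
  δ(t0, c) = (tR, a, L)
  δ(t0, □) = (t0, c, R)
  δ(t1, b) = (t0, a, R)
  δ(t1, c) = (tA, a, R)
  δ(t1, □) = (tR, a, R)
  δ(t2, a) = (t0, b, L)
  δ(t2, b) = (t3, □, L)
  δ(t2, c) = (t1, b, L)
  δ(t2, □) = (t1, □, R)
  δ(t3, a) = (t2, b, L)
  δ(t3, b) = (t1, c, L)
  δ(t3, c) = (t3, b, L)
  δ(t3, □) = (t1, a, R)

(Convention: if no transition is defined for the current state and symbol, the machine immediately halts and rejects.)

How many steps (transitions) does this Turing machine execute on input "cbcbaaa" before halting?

Execution trace:
Initial: [t0]cbcbaaa
Step 1: δ(t0, c) = (tR, a, L) → [tR]□abcbaaa

The machine reaches the reject state tR and halts.

The machine executed 1 step before halting.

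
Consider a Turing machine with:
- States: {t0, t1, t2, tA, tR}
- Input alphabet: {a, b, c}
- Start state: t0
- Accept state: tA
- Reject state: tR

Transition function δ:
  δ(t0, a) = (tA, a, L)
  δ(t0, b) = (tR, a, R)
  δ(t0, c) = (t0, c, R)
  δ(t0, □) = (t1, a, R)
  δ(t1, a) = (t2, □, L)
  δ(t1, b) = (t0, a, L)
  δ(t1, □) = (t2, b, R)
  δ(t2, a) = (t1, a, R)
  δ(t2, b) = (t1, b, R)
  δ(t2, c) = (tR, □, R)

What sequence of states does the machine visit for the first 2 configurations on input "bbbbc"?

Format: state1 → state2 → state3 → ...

Execution trace:
Initial: [t0]bbbbc
Step 1: δ(t0, b) = (tR, a, R) → a[tR]bbbc

The machine reaches the reject state tR and halts.

State sequence: t0 → tR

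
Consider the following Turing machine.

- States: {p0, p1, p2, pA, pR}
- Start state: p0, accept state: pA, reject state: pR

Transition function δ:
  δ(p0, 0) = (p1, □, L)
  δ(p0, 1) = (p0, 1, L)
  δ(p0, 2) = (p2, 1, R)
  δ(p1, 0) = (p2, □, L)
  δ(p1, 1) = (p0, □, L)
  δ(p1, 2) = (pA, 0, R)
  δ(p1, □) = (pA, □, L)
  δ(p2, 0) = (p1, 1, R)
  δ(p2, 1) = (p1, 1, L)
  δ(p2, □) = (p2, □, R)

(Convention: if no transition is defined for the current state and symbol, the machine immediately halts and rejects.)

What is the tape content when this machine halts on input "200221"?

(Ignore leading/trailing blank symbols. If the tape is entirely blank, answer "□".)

Execution trace:
Initial: [p0]200221
Step 1: δ(p0, 2) = (p2, 1, R) → 1[p2]00221
Step 2: δ(p2, 0) = (p1, 1, R) → 11[p1]0221
Step 3: δ(p1, 0) = (p2, □, L) → 1[p2]1□221
Step 4: δ(p2, 1) = (p1, 1, L) → [p1]11□221
Step 5: δ(p1, 1) = (p0, □, L) → [p0]□□1□221

No transition is defined for δ(p0, □). By convention the machine halts and rejects.

Final tape (ignoring leading/trailing blanks): 1□221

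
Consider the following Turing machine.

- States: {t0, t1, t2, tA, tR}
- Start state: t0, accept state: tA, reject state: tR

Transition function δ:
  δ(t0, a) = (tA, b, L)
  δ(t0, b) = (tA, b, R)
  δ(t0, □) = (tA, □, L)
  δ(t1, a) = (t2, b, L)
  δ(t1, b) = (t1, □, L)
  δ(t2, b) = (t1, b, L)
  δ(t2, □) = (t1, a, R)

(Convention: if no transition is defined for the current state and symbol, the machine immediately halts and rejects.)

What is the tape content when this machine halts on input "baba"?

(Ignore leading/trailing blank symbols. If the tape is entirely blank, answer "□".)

Execution trace:
Initial: [t0]baba
Step 1: δ(t0, b) = (tA, b, R) → b[tA]aba

The machine reaches the accept state tA and halts.

Final tape (ignoring leading/trailing blanks): baba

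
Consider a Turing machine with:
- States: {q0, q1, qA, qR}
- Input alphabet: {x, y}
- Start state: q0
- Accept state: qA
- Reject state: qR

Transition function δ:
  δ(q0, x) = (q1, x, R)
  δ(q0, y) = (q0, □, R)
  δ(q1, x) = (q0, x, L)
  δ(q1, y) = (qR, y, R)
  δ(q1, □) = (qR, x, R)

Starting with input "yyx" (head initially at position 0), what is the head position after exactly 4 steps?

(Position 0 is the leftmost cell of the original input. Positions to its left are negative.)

Execution trace (head position shown):
Step 0: [q0]yyx  (head at position 0)
Step 1: move right → □[q0]yx  (head at position 1)
Step 2: move right → □□[q0]x  (head at position 2)
Step 3: move right → □□x[q1]□  (head at position 3)
Step 4: move right → □□xx[qR]□  (head at position 4)

After 4 steps, the head is at position 4.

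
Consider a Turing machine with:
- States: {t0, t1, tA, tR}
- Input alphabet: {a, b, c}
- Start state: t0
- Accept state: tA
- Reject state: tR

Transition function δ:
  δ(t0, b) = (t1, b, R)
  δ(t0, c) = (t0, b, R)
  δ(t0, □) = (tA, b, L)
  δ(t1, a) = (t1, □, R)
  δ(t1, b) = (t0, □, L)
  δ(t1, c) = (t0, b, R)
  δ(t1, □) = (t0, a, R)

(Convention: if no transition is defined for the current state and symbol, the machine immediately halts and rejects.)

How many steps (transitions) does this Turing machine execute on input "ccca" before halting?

Execution trace:
Initial: [t0]ccca
Step 1: δ(t0, c) = (t0, b, R) → b[t0]cca
Step 2: δ(t0, c) = (t0, b, R) → bb[t0]ca
Step 3: δ(t0, c) = (t0, b, R) → bbb[t0]a

No transition is defined for δ(t0, a). By convention the machine halts and rejects.

The machine executed 3 steps before halting.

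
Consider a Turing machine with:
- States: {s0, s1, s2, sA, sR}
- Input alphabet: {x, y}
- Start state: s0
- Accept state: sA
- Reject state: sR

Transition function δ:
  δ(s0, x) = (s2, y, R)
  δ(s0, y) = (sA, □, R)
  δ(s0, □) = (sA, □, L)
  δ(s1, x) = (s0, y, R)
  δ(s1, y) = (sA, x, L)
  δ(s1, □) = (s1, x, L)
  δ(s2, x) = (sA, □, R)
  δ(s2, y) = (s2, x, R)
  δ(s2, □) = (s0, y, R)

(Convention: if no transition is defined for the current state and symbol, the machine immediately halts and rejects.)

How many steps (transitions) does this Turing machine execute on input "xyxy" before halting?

Execution trace:
Initial: [s0]xyxy
Step 1: δ(s0, x) = (s2, y, R) → y[s2]yxy
Step 2: δ(s2, y) = (s2, x, R) → yx[s2]xy
Step 3: δ(s2, x) = (sA, □, R) → yx□[sA]y

The machine reaches the accept state sA and halts.

The machine executed 3 steps before halting.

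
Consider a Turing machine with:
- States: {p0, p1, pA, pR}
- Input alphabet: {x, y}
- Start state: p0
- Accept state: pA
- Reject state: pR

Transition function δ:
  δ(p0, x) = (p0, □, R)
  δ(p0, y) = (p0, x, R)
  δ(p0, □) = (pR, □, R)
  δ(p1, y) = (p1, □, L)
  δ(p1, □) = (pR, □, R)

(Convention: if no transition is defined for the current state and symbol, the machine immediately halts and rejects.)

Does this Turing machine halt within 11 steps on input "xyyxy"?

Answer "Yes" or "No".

Execution trace:
Initial: [p0]xyyxy
Step 1: δ(p0, x) = (p0, □, R) → □[p0]yyxy
Step 2: δ(p0, y) = (p0, x, R) → □x[p0]yxy
Step 3: δ(p0, y) = (p0, x, R) → □xx[p0]xy
Step 4: δ(p0, x) = (p0, □, R) → □xx□[p0]y
Step 5: δ(p0, y) = (p0, x, R) → □xx□x[p0]□
Step 6: δ(p0, □) = (pR, □, R) → □xx□x□[pR]□

The machine reaches the reject state pR and halts.
The machine halted after 6 steps (within the 11-step bound).

Answer: Yes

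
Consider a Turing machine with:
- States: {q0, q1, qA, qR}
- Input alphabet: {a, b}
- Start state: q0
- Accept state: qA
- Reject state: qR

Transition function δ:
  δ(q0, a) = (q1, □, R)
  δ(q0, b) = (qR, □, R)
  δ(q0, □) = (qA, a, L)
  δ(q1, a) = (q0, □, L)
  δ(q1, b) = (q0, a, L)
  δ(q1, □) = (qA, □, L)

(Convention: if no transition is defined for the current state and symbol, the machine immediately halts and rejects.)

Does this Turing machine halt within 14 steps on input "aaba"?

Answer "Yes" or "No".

Execution trace:
Initial: [q0]aaba
Step 1: δ(q0, a) = (q1, □, R) → □[q1]aba
Step 2: δ(q1, a) = (q0, □, L) → [q0]□□ba
Step 3: δ(q0, □) = (qA, a, L) → [qA]□a□ba

The machine reaches the accept state qA and halts.
The machine halted after 3 steps (within the 14-step bound).

Answer: Yes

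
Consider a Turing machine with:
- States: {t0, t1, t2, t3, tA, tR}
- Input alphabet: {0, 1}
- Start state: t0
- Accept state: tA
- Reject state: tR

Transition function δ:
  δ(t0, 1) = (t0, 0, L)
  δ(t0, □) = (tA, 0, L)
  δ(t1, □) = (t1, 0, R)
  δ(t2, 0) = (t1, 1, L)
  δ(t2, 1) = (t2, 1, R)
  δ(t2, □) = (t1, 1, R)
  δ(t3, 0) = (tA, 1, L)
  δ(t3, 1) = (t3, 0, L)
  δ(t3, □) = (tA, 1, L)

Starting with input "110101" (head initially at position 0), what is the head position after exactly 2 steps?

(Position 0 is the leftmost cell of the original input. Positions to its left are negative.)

Execution trace (head position shown):
Step 0: [t0]110101  (head at position 0)
Step 1: move left → [t0]□010101  (head at position -1)
Step 2: move left → [tA]□0010101  (head at position -2)

After 2 steps, the head is at position -2.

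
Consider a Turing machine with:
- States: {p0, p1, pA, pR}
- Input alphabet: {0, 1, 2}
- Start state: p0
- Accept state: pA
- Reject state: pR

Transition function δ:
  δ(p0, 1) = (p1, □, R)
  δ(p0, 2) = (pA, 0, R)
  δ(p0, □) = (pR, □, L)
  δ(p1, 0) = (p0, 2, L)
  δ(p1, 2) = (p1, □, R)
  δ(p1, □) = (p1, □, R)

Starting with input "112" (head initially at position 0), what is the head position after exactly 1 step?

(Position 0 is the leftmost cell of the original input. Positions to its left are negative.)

Execution trace (head position shown):
Step 0: [p0]112  (head at position 0)
Step 1: move right → □[p1]12  (head at position 1)

After 1 step, the head is at position 1.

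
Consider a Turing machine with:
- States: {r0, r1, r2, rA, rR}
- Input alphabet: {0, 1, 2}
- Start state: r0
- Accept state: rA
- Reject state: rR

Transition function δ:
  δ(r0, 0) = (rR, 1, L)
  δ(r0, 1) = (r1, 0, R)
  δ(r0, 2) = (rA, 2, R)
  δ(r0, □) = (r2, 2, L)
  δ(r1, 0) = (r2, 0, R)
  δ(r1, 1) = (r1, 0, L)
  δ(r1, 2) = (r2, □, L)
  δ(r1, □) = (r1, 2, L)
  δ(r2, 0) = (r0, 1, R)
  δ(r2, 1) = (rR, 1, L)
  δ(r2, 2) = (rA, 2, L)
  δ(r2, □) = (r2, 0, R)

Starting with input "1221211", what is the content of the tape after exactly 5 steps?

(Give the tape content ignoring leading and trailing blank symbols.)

Execution trace:
Initial: [r0]1221211
Step 1: δ(r0, 1) = (r1, 0, R) → 0[r1]221211
Step 2: δ(r1, 2) = (r2, □, L) → [r2]0□21211
Step 3: δ(r2, 0) = (r0, 1, R) → 1[r0]□21211
Step 4: δ(r0, □) = (r2, 2, L) → [r2]1221211
Step 5: δ(r2, 1) = (rR, 1, L) → [rR]□1221211

The machine reaches the reject state rR and halts.

After 5 steps, the tape (ignoring leading/trailing blanks) is: 1221211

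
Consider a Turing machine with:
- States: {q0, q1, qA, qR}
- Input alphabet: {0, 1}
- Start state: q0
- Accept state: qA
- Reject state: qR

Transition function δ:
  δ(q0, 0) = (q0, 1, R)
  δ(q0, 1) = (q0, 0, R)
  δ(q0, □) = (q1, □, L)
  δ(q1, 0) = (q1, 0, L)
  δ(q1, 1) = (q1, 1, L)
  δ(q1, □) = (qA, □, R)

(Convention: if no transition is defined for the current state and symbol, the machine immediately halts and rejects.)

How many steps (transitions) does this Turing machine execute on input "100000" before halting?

Execution trace:
Initial: [q0]100000
Step 1: δ(q0, 1) = (q0, 0, R) → 0[q0]00000
Step 2: δ(q0, 0) = (q0, 1, R) → 01[q0]0000
Step 3: δ(q0, 0) = (q0, 1, R) → 011[q0]000
Step 4: δ(q0, 0) = (q0, 1, R) → 0111[q0]00
Step 5: δ(q0, 0) = (q0, 1, R) → 01111[q0]0
Step 6: δ(q0, 0) = (q0, 1, R) → 011111[q0]□
Step 7: δ(q0, □) = (q1, □, L) → 01111[q1]1□
Step 8: δ(q1, 1) = (q1, 1, L) → 0111[q1]11□
Step 9: δ(q1, 1) = (q1, 1, L) → 011[q1]111□
Step 10: δ(q1, 1) = (q1, 1, L) → 01[q1]1111□
Step 11: δ(q1, 1) = (q1, 1, L) → 0[q1]11111□
Step 12: δ(q1, 1) = (q1, 1, L) → [q1]011111□
Step 13: δ(q1, 0) = (q1, 0, L) → [q1]□011111□
Step 14: δ(q1, □) = (qA, □, R) → □[qA]011111□

The machine reaches the accept state qA and halts.

The machine executed 14 steps before halting.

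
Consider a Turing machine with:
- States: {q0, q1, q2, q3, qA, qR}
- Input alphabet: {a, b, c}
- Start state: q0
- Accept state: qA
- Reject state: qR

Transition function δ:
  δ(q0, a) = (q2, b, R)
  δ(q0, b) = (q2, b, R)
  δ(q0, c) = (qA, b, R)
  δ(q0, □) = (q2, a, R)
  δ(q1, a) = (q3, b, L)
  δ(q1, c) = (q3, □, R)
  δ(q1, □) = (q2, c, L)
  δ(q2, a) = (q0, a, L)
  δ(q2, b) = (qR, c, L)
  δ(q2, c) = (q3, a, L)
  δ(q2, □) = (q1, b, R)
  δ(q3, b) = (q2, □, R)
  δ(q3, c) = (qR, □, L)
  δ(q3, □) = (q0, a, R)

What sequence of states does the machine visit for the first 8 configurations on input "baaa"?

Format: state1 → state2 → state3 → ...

Execution trace:
Initial: [q0]baaa
Step 1: δ(q0, b) = (q2, b, R) → b[q2]aaa
Step 2: δ(q2, a) = (q0, a, L) → [q0]baaa
Step 3: δ(q0, b) = (q2, b, R) → b[q2]aaa
Step 4: δ(q2, a) = (q0, a, L) → [q0]baaa
Step 5: δ(q0, b) = (q2, b, R) → b[q2]aaa
Step 6: δ(q2, a) = (q0, a, L) → [q0]baaa
Step 7: δ(q0, b) = (q2, b, R) → b[q2]aaa

State sequence: q0 → q2 → q0 → q2 → q0 → q2 → q0 → q2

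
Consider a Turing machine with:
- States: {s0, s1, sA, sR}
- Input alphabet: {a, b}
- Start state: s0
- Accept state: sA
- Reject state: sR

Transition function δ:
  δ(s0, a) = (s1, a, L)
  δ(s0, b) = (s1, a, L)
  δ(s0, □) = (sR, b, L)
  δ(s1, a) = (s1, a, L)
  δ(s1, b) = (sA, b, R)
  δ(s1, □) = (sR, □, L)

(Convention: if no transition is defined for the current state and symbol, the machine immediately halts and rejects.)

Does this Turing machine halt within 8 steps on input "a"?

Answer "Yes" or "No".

Execution trace:
Initial: [s0]a
Step 1: δ(s0, a) = (s1, a, L) → [s1]□a
Step 2: δ(s1, □) = (sR, □, L) → [sR]□□a

The machine reaches the reject state sR and halts.
The machine halted after 2 steps (within the 8-step bound).

Answer: Yes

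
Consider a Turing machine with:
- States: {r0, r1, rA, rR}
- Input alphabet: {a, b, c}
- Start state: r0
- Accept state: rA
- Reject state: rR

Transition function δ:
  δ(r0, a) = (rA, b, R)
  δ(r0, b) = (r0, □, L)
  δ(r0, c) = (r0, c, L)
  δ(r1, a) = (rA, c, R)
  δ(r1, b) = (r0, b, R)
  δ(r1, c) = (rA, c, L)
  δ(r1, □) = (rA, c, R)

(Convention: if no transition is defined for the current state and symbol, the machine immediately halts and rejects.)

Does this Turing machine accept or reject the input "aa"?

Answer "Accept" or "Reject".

Execution trace:
Initial: [r0]aa
Step 1: δ(r0, a) = (rA, b, R) → b[rA]a

The machine reaches the accept state rA and halts.

Answer: Accept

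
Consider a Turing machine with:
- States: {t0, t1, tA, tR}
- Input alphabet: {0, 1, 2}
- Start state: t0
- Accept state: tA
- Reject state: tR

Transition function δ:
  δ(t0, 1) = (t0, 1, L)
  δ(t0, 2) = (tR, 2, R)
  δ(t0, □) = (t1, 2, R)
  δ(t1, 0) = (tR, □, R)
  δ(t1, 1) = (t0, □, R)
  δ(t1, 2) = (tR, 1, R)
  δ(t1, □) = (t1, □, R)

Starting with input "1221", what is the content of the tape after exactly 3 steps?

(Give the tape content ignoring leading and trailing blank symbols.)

Execution trace:
Initial: [t0]1221
Step 1: δ(t0, 1) = (t0, 1, L) → [t0]□1221
Step 2: δ(t0, □) = (t1, 2, R) → 2[t1]1221
Step 3: δ(t1, 1) = (t0, □, R) → 2□[t0]221

After 3 steps, the tape (ignoring leading/trailing blanks) is: 2□221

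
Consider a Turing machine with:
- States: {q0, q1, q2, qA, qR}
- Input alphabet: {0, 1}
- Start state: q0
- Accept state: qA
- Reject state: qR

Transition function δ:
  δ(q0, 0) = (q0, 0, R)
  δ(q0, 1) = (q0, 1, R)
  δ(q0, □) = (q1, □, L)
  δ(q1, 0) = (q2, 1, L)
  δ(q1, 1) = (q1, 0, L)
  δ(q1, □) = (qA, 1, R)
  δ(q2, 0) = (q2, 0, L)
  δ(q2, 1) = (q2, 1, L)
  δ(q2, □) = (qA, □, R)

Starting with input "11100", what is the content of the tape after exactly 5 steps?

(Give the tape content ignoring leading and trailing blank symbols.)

Execution trace:
Initial: [q0]11100
Step 1: δ(q0, 1) = (q0, 1, R) → 1[q0]1100
Step 2: δ(q0, 1) = (q0, 1, R) → 11[q0]100
Step 3: δ(q0, 1) = (q0, 1, R) → 111[q0]00
Step 4: δ(q0, 0) = (q0, 0, R) → 1110[q0]0
Step 5: δ(q0, 0) = (q0, 0, R) → 11100[q0]□

After 5 steps, the tape (ignoring leading/trailing blanks) is: 11100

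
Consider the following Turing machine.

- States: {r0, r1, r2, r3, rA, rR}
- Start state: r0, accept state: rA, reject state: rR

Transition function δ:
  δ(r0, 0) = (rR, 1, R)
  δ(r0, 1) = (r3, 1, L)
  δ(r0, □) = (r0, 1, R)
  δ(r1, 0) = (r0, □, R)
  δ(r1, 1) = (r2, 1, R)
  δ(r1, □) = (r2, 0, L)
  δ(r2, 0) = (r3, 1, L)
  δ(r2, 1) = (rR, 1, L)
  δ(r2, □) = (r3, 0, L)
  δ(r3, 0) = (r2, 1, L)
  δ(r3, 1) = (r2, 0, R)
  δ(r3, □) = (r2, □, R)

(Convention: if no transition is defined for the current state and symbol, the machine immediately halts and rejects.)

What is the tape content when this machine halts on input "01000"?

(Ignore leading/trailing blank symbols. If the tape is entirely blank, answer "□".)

Execution trace:
Initial: [r0]01000
Step 1: δ(r0, 0) = (rR, 1, R) → 1[rR]1000

The machine reaches the reject state rR and halts.

Final tape (ignoring leading/trailing blanks): 11000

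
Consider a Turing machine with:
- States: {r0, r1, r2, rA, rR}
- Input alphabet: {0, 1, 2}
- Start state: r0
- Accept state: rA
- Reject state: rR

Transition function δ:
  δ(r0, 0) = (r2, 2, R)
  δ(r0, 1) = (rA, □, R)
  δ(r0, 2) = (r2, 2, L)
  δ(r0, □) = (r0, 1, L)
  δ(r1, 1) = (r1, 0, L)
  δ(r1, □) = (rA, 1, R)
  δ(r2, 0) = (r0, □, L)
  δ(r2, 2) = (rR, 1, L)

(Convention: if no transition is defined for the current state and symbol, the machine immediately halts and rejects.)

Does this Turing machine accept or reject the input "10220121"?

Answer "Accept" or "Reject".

Execution trace:
Initial: [r0]10220121
Step 1: δ(r0, 1) = (rA, □, R) → □[rA]0220121

The machine reaches the accept state rA and halts.

Answer: Accept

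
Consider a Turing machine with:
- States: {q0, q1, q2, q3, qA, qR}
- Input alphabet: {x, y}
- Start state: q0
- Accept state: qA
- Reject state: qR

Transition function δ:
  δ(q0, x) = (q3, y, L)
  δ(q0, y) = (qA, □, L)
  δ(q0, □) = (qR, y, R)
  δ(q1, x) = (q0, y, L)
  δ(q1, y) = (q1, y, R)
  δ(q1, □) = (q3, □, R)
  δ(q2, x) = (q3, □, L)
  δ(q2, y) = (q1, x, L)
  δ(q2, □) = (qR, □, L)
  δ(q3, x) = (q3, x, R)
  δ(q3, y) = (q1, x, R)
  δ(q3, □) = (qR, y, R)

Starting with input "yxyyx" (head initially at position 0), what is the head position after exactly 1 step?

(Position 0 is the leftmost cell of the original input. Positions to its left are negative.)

Execution trace (head position shown):
Step 0: [q0]yxyyx  (head at position 0)
Step 1: move left → [qA]□□xyyx  (head at position -1)

After 1 step, the head is at position -1.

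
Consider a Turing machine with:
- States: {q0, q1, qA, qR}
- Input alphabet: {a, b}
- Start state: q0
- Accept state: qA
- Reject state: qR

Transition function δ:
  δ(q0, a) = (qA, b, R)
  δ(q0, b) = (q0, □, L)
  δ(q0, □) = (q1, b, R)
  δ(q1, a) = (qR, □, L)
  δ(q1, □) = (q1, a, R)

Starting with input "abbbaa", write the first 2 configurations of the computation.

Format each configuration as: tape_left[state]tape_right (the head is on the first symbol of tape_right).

Transitions applied:
Step 1: δ(q0, a) = (qA, b, R)

The first 2 configurations are:
[q0]abbbaa ⊢ b[qA]bbbaa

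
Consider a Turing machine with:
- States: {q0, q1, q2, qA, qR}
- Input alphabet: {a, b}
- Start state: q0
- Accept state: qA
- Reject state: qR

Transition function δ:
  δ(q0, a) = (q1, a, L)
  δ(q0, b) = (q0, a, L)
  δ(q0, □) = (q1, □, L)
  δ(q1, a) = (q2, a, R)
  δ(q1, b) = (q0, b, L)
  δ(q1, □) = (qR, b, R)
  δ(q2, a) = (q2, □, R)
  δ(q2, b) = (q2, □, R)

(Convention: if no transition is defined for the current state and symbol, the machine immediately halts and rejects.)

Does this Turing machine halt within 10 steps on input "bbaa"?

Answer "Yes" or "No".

Execution trace:
Initial: [q0]bbaa
Step 1: δ(q0, b) = (q0, a, L) → [q0]□abaa
Step 2: δ(q0, □) = (q1, □, L) → [q1]□□abaa
Step 3: δ(q1, □) = (qR, b, R) → b[qR]□abaa

The machine reaches the reject state qR and halts.
The machine halted after 3 steps (within the 10-step bound).

Answer: Yes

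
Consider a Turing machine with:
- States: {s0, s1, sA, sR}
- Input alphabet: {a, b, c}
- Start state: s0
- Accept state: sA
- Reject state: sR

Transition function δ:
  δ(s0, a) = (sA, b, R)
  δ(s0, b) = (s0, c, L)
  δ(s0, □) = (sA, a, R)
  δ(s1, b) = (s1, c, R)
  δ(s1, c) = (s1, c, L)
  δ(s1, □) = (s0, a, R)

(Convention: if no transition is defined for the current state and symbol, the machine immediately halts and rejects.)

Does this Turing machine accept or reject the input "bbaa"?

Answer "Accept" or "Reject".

Execution trace:
Initial: [s0]bbaa
Step 1: δ(s0, b) = (s0, c, L) → [s0]□cbaa
Step 2: δ(s0, □) = (sA, a, R) → a[sA]cbaa

The machine reaches the accept state sA and halts.

Answer: Accept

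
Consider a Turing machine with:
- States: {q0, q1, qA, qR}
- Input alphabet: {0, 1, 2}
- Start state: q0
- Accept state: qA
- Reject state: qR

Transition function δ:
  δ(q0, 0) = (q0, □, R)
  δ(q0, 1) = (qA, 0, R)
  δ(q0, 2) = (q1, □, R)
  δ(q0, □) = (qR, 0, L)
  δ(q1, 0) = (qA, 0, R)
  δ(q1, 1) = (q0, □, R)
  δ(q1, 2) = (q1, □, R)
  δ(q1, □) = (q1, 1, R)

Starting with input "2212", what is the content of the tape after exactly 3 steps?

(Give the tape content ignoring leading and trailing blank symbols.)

Execution trace:
Initial: [q0]2212
Step 1: δ(q0, 2) = (q1, □, R) → □[q1]212
Step 2: δ(q1, 2) = (q1, □, R) → □□[q1]12
Step 3: δ(q1, 1) = (q0, □, R) → □□□[q0]2

After 3 steps, the tape (ignoring leading/trailing blanks) is: 2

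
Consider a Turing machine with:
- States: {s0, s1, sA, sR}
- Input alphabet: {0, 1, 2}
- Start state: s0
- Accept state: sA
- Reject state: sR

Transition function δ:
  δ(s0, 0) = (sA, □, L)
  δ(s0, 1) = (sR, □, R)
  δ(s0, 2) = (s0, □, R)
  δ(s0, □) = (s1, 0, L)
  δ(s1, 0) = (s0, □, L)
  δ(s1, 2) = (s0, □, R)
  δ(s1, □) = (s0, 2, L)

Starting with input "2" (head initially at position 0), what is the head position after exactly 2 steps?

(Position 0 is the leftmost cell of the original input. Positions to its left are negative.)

Execution trace (head position shown):
Step 0: [s0]2  (head at position 0)
Step 1: move right → □[s0]□  (head at position 1)
Step 2: move left → [s1]□0  (head at position 0)

After 2 steps, the head is at position 0.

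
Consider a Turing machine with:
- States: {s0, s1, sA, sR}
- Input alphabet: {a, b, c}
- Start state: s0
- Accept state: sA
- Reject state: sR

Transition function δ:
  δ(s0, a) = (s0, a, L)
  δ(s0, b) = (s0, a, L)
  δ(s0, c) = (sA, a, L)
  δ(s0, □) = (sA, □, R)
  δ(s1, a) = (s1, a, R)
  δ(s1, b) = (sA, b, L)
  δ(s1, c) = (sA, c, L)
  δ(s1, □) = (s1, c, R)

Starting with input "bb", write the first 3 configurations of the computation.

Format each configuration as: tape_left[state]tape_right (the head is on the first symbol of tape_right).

Transitions applied:
Step 1: δ(s0, b) = (s0, a, L)
Step 2: δ(s0, □) = (sA, □, R)

The first 3 configurations are:
[s0]bb ⊢ [s0]□ab ⊢ □[sA]ab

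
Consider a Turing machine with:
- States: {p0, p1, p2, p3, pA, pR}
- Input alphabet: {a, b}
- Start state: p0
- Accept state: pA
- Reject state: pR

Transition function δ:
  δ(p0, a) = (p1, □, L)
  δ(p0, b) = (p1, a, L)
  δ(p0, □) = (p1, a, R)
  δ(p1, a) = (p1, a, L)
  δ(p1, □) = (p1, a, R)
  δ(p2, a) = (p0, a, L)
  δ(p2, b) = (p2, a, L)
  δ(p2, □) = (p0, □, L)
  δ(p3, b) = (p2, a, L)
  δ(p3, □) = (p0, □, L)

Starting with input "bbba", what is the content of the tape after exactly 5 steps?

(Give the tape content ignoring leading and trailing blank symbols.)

Execution trace:
Initial: [p0]bbba
Step 1: δ(p0, b) = (p1, a, L) → [p1]□abba
Step 2: δ(p1, □) = (p1, a, R) → a[p1]abba
Step 3: δ(p1, a) = (p1, a, L) → [p1]aabba
Step 4: δ(p1, a) = (p1, a, L) → [p1]□aabba
Step 5: δ(p1, □) = (p1, a, R) → a[p1]aabba

After 5 steps, the tape (ignoring leading/trailing blanks) is: aaabba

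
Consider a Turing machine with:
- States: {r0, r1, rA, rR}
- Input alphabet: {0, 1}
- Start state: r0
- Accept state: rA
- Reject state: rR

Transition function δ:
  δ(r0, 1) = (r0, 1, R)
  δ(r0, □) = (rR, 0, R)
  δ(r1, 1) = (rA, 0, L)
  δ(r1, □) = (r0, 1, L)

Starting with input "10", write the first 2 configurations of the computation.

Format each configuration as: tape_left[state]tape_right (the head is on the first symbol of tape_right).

Transitions applied:
Step 1: δ(r0, 1) = (r0, 1, R)

The first 2 configurations are:
[r0]10 ⊢ 1[r0]0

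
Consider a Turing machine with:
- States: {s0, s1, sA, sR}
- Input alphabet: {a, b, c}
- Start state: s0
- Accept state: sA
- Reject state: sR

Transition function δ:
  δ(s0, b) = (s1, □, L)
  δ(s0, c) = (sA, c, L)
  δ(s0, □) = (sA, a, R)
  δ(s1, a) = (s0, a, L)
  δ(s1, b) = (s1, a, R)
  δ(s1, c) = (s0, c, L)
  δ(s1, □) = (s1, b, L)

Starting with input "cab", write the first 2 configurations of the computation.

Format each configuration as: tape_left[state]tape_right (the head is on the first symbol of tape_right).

Transitions applied:
Step 1: δ(s0, c) = (sA, c, L)

The first 2 configurations are:
[s0]cab ⊢ [sA]□cab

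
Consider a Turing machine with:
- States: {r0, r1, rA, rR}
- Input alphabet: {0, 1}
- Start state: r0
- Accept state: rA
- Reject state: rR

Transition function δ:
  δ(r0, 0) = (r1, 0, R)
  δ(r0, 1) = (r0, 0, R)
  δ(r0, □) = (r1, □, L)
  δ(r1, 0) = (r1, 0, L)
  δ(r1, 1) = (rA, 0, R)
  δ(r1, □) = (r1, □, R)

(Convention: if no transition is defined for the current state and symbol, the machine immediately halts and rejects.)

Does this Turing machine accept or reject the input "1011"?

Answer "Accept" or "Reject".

Execution trace:
Initial: [r0]1011
Step 1: δ(r0, 1) = (r0, 0, R) → 0[r0]011
Step 2: δ(r0, 0) = (r1, 0, R) → 00[r1]11
Step 3: δ(r1, 1) = (rA, 0, R) → 000[rA]1

The machine reaches the accept state rA and halts.

Answer: Accept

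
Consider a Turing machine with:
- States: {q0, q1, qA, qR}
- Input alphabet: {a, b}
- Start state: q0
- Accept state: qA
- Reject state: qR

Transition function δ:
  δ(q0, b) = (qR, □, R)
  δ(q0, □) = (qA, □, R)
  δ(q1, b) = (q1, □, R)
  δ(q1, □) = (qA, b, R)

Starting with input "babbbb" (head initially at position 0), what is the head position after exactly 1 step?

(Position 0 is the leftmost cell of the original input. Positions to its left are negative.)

Execution trace (head position shown):
Step 0: [q0]babbbb  (head at position 0)
Step 1: move right → □[qR]abbbb  (head at position 1)

After 1 step, the head is at position 1.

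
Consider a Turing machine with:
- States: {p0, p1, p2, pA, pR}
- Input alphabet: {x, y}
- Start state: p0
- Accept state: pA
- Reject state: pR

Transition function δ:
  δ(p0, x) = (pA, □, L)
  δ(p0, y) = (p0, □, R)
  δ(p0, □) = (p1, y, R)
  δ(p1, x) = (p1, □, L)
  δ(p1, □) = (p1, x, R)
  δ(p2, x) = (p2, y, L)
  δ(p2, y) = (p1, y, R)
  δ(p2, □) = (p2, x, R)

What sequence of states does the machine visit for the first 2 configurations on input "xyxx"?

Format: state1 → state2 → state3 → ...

Execution trace:
Initial: [p0]xyxx
Step 1: δ(p0, x) = (pA, □, L) → [pA]□□yxx

The machine reaches the accept state pA and halts.

State sequence: p0 → pA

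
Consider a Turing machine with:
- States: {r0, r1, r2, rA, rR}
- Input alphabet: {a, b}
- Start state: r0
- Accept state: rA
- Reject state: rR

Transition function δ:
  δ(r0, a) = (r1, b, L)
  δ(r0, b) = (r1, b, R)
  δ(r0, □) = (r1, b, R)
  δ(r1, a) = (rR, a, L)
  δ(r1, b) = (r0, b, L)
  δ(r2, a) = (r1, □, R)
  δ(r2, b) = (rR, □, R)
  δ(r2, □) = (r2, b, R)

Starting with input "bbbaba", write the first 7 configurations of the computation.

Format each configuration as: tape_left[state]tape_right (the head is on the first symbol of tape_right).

Transitions applied:
Step 1: δ(r0, b) = (r1, b, R)
Step 2: δ(r1, b) = (r0, b, L)
Step 3: δ(r0, b) = (r1, b, R)
Step 4: δ(r1, b) = (r0, b, L)
Step 5: δ(r0, b) = (r1, b, R)
Step 6: δ(r1, b) = (r0, b, L)

The first 7 configurations are:
[r0]bbbaba ⊢ b[r1]bbaba ⊢ [r0]bbbaba ⊢ b[r1]bbaba ⊢ [r0]bbbaba ⊢ b[r1]bbaba ⊢ [r0]bbbaba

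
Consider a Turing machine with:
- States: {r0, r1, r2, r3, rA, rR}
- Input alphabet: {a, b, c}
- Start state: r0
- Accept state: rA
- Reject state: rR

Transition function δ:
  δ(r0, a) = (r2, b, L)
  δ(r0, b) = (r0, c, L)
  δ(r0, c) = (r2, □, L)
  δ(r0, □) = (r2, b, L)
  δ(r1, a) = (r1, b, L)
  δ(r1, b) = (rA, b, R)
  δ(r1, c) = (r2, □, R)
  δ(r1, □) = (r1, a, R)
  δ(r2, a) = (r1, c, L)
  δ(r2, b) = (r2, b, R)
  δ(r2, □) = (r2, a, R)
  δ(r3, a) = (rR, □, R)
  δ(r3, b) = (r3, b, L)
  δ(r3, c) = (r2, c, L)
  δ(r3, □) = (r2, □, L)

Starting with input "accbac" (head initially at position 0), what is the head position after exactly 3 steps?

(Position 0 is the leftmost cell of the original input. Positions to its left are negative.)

Execution trace (head position shown):
Step 0: [r0]accbac  (head at position 0)
Step 1: move left → [r2]□bccbac  (head at position -1)
Step 2: move right → a[r2]bccbac  (head at position 0)
Step 3: move right → ab[r2]ccbac  (head at position 1)

After 3 steps, the head is at position 1.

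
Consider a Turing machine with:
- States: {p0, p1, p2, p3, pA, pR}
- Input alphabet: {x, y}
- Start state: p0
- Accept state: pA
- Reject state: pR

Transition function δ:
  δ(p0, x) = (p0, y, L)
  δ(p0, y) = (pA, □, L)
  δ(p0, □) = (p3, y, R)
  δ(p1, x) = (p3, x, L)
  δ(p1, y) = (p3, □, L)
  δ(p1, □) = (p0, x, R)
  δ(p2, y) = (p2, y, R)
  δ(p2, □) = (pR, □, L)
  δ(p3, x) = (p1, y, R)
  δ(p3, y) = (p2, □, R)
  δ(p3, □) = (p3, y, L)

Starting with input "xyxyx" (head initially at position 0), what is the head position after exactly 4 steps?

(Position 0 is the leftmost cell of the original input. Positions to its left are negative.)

Execution trace (head position shown):
Step 0: [p0]xyxyx  (head at position 0)
Step 1: move left → [p0]□yyxyx  (head at position -1)
Step 2: move right → y[p3]yyxyx  (head at position 0)
Step 3: move right → y□[p2]yxyx  (head at position 1)
Step 4: move right → y□y[p2]xyx  (head at position 2)

After 4 steps, the head is at position 2.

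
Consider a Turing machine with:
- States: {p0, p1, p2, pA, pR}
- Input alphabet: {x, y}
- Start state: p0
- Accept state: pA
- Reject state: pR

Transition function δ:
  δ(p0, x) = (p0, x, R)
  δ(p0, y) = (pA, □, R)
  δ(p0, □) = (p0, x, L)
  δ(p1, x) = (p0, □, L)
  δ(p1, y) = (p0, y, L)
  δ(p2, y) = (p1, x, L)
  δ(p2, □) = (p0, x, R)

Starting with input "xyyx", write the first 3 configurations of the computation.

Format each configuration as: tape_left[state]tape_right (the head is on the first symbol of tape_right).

Transitions applied:
Step 1: δ(p0, x) = (p0, x, R)
Step 2: δ(p0, y) = (pA, □, R)

The first 3 configurations are:
[p0]xyyx ⊢ x[p0]yyx ⊢ x□[pA]yx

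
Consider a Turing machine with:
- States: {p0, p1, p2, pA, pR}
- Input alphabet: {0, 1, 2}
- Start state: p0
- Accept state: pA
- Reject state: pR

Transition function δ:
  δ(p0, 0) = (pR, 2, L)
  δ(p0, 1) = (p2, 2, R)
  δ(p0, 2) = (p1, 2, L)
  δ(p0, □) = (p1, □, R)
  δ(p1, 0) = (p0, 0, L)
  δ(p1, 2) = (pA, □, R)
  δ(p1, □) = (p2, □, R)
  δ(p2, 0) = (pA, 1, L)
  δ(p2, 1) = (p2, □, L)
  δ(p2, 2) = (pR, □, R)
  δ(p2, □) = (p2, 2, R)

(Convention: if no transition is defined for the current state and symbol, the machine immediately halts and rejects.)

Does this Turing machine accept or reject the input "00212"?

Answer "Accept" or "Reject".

Execution trace:
Initial: [p0]00212
Step 1: δ(p0, 0) = (pR, 2, L) → [pR]□20212

The machine reaches the reject state pR and halts.

Answer: Reject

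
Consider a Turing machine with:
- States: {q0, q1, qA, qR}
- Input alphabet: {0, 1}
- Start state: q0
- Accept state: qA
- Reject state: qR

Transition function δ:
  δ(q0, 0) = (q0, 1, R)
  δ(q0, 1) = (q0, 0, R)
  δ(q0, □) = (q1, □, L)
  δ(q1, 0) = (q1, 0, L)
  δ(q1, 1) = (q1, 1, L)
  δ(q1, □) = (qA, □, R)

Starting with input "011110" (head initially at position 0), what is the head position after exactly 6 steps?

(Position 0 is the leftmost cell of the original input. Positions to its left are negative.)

Execution trace (head position shown):
Step 0: [q0]011110  (head at position 0)
Step 1: move right → 1[q0]11110  (head at position 1)
Step 2: move right → 10[q0]1110  (head at position 2)
Step 3: move right → 100[q0]110  (head at position 3)
Step 4: move right → 1000[q0]10  (head at position 4)
Step 5: move right → 10000[q0]0  (head at position 5)
Step 6: move right → 100001[q0]□  (head at position 6)

After 6 steps, the head is at position 6.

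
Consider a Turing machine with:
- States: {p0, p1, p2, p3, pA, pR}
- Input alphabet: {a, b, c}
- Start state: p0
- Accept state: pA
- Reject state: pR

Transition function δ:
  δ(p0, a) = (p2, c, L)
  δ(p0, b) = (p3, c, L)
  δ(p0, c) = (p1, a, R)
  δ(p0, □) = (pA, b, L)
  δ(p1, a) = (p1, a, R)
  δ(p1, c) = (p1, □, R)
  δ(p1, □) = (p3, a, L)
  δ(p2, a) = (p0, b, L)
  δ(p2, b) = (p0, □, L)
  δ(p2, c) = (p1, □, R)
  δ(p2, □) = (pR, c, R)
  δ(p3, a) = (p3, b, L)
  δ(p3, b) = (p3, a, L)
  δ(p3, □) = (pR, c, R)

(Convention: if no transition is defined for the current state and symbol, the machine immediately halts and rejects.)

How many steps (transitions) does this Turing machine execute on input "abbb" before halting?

Execution trace:
Initial: [p0]abbb
Step 1: δ(p0, a) = (p2, c, L) → [p2]□cbbb
Step 2: δ(p2, □) = (pR, c, R) → c[pR]cbbb

The machine reaches the reject state pR and halts.

The machine executed 2 steps before halting.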